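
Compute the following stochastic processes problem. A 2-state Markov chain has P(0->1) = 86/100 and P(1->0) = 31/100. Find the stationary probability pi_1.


Stationary distribution: pi_0 = p10/(p01+p10), pi_1 = p01/(p01+p10)
p01 = 0.8600, p10 = 0.3100
pi_1 = 0.7350

0.7350


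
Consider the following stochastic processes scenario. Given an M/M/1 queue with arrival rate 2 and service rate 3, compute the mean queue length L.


rho = 2/3 = 0.6667
L = rho/(1-rho)
= 0.6667/0.3333
= 2.0000

2.0000


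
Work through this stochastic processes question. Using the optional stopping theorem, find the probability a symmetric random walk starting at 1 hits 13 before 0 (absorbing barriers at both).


By optional stopping theorem: E(M at tau) = M(0) = 1
P(hit 13)*13 + P(hit 0)*0 = 1
P(hit 13) = (1 - 0)/(13 - 0) = 1/13 = 0.0769

0.0769


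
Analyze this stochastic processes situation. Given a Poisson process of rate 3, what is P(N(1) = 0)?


P(N(t)=k) = (lambda*t)^k * exp(-lambda*t) / k!
lambda*t = 3
= 3^0 * exp(-3) / 0!
= 1 * 0.0498 / 1
= 0.0498

0.0498


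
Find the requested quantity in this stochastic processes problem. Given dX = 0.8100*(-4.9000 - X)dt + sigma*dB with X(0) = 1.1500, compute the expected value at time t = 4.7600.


E[X(t)] = mu + (X(0) - mu)*exp(-theta*t)
= -4.9000 + (1.1500 - -4.9000)*exp(-0.8100*4.7600)
= -4.9000 + 6.0500 * 0.0212
= -4.7720

-4.7720


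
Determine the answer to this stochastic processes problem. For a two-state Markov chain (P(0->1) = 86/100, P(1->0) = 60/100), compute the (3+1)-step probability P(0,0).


P^4 = P^3 * P^1
Computing via matrix multiplication of the transition matrix.
Entry (0,0) of P^4 = 0.4373

0.4373


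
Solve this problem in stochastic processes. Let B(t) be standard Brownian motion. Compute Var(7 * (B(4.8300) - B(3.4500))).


Var(alpha*(B(t)-B(s))) = alpha^2 * (t-s)
= 7^2 * (4.8300 - 3.4500)
= 49 * 1.3800
= 67.6200

67.6200


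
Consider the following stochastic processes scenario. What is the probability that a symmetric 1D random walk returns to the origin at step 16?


P(S(16) = 0) = C(16,8) / 4^8
= 12870 / 65536
= 0.1964

0.1964


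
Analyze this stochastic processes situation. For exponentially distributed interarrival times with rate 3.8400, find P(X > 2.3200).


P(X > t) = exp(-lambda * t)
= exp(-3.8400 * 2.3200)
= exp(-8.9088) = 1.3519e-04

1.3519e-04


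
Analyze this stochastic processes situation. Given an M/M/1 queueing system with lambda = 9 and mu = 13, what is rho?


rho = lambda/mu
= 9/13
= 0.6923

0.6923


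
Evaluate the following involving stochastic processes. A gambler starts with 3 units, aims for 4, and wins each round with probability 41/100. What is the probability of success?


Gambler's ruin formula:
r = q/p = 0.5900/0.4100 = 1.4390
P(win) = (1 - r^i)/(1 - r^N)
= (1 - 1.4390^3)/(1 - 1.4390^4)
= 0.6021

0.6021


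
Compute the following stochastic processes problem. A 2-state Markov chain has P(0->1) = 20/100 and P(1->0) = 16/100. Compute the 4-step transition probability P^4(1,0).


Computing P^4 by matrix multiplication.
P = [[0.8000, 0.2000], [0.1600, 0.8400]]
After raising P to the power 4:
P^4(1,0) = 0.3699

0.3699


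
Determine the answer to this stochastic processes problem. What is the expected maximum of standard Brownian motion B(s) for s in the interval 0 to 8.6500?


E(max B(s)) = sqrt(2t/pi)
= sqrt(2*8.6500/pi)
= sqrt(5.5068)
= 2.3466

2.3466


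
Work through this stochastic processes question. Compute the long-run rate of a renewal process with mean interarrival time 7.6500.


Long-run renewal rate = 1/E(X)
= 1/7.6500
= 0.1307

0.1307


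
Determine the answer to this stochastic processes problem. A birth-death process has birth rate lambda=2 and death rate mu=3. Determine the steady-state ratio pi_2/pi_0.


For birth-death process, pi_n/pi_0 = (lambda/mu)^n
= (2/3)^2
= 0.4444

0.4444


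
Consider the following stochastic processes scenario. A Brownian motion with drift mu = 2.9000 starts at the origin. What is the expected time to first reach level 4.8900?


Expected first passage time = a/mu
= 4.8900/2.9000
= 1.6862

1.6862


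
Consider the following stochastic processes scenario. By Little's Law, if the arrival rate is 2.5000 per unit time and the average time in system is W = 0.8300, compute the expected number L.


Little's Law: L = lambda * W
= 2.5000 * 0.8300
= 2.0750

2.0750


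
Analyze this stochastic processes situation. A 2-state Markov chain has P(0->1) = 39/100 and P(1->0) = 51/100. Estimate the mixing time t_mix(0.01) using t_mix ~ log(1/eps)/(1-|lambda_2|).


lambda_2 = |1 - p01 - p10| = |1 - 0.3900 - 0.5100| = 0.1000
t_mix ~ log(1/eps)/(1 - |lambda_2|)
= log(100)/(1 - 0.1000) = 4.6052/0.9000
= 5.1169

5.1169


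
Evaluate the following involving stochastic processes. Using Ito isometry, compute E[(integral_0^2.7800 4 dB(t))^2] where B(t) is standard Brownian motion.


By Ito isometry: E[(int f dB)^2] = int f^2 dt
= 4^2 * 2.7800
= 16 * 2.7800 = 44.4800

44.4800


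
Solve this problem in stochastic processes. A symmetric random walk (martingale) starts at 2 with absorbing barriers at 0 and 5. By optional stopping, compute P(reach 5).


By optional stopping theorem: E(M at tau) = M(0) = 2
P(hit 5)*5 + P(hit 0)*0 = 2
P(hit 5) = (2 - 0)/(5 - 0) = 2/5 = 0.4000

0.4000


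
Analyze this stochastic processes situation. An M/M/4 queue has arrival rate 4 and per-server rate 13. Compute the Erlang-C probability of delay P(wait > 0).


a = lambda/mu = 0.3077
rho = a/c = 0.0769
Erlang-C formula applied:
C(c,a) = 2.9743e-04

2.9743e-04


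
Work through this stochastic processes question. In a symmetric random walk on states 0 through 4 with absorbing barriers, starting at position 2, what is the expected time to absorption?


For symmetric RW on 0,...,N with absorbing barriers, E(i) = i*(N-i)
E(2) = 2 * 2 = 4

4


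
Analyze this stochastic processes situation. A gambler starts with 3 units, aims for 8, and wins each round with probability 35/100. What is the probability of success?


Gambler's ruin formula:
r = q/p = 0.6500/0.3500 = 1.8571
P(win) = (1 - r^i)/(1 - r^N)
= (1 - 1.8571^3)/(1 - 1.8571^8)
= 0.0385

0.0385


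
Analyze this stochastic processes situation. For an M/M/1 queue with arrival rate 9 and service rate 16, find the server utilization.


rho = lambda/mu
= 9/16
= 0.5625

0.5625


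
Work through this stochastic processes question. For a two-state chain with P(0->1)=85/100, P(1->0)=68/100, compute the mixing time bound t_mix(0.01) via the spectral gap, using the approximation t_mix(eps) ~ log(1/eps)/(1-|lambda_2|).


lambda_2 = |1 - p01 - p10| = |1 - 0.8500 - 0.6800| = 0.5300
t_mix ~ log(1/eps)/(1 - |lambda_2|)
= log(100)/(1 - 0.5300) = 4.6052/0.4700
= 9.7982

9.7982


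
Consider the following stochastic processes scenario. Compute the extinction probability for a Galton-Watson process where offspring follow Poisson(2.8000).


Since mu = 2.8000 > 1, extinction prob q < 1.
Solve s = exp(mu*(s-1)) iteratively.
q = 0.0750

0.0750


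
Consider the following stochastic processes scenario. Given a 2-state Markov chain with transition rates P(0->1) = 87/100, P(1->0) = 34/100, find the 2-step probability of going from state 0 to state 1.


Computing P^2 by matrix multiplication.
P = [[0.1300, 0.8700], [0.3400, 0.6600]]
After raising P to the power 2:
P^2(0,1) = 0.6873

0.6873


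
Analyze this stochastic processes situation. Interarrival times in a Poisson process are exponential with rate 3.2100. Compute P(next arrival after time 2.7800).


P(X > t) = exp(-lambda * t)
= exp(-3.2100 * 2.7800)
= exp(-8.9238) = 1.3318e-04

1.3318e-04


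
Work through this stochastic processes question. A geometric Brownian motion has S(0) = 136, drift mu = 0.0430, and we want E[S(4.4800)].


E[S(t)] = S(0) * exp(mu * t)
= 136 * exp(0.0430 * 4.4800)
= 136 * 1.2124
= 164.8927

164.8927


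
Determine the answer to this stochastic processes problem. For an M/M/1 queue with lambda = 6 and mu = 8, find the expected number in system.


rho = 6/8 = 0.7500
L = rho/(1-rho)
= 0.7500/0.2500
= 3.0000

3.0000


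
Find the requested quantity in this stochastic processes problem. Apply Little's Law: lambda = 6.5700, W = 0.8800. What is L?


Little's Law: L = lambda * W
= 6.5700 * 0.8800
= 5.7816

5.7816


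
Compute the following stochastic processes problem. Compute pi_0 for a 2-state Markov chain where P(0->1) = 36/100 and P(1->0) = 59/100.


Stationary distribution: pi_0 = p10/(p01+p10), pi_1 = p01/(p01+p10)
p01 = 0.3600, p10 = 0.5900
pi_0 = 0.6211

0.6211


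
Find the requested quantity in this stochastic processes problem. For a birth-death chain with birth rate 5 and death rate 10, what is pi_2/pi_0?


For birth-death process, pi_n/pi_0 = (lambda/mu)^n
= (5/10)^2
= 0.2500

0.2500


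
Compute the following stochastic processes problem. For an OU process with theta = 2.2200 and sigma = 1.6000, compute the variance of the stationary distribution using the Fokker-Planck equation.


Stationary variance = sigma^2 / (2*theta)
= 1.6000^2 / (2*2.2200)
= 2.5600 / 4.4400
= 0.5766

0.5766


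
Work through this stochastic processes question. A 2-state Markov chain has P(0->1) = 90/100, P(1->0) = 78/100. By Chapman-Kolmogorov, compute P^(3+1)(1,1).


P^4 = P^3 * P^1
Computing via matrix multiplication of the transition matrix.
Entry (1,1) of P^4 = 0.6350

0.6350


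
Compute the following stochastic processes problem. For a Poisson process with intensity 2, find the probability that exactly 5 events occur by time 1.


P(N(t)=k) = (lambda*t)^k * exp(-lambda*t) / k!
lambda*t = 2
= 2^5 * exp(-2) / 5!
= 32 * 0.1353 / 120
= 0.0361

0.0361


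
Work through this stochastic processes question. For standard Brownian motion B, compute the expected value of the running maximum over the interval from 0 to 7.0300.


E(max B(s)) = sqrt(2t/pi)
= sqrt(2*7.0300/pi)
= sqrt(4.4754)
= 2.1155

2.1155


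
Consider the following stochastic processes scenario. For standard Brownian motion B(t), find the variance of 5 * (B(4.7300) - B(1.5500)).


Var(alpha*(B(t)-B(s))) = alpha^2 * (t-s)
= 5^2 * (4.7300 - 1.5500)
= 25 * 3.1800
= 79.5000

79.5000


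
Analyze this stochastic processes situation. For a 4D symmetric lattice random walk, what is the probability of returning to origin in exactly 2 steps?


P(return in 2 steps) = P(reverse first step) = 1/(2d)
= 1/8
= 0.1250

0.1250


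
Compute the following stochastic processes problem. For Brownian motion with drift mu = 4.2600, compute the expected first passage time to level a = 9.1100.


Expected first passage time = a/mu
= 9.1100/4.2600
= 2.1385

2.1385


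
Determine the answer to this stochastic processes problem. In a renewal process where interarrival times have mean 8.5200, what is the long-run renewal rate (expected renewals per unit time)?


Long-run renewal rate = 1/E(X)
= 1/8.5200
= 0.1174

0.1174


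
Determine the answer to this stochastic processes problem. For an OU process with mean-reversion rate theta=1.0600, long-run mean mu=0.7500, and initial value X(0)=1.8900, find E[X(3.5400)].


E[X(t)] = mu + (X(0) - mu)*exp(-theta*t)
= 0.7500 + (1.8900 - 0.7500)*exp(-1.0600*3.5400)
= 0.7500 + 1.1400 * 0.0235
= 0.7767

0.7767


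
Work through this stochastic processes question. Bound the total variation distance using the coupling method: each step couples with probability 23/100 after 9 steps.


TV distance bound <= (1-delta)^n
= (1 - 0.2300)^9
= 0.7700^9
= 0.0952

0.0952


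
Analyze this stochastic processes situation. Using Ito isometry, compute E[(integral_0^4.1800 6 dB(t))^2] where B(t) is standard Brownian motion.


By Ito isometry: E[(int f dB)^2] = int f^2 dt
= 6^2 * 4.1800
= 36 * 4.1800 = 150.4800

150.4800


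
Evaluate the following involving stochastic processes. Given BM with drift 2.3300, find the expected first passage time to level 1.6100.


Expected first passage time = a/mu
= 1.6100/2.3300
= 0.6910

0.6910


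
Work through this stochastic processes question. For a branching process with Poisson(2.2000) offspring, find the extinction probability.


Since mu = 2.2000 > 1, extinction prob q < 1.
Solve s = exp(mu*(s-1)) iteratively.
q = 0.1563

0.1563


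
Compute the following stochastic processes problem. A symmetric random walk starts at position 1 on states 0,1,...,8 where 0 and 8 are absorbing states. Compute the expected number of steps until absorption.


For symmetric RW on 0,...,N with absorbing barriers, E(i) = i*(N-i)
E(1) = 1 * 7 = 7

7


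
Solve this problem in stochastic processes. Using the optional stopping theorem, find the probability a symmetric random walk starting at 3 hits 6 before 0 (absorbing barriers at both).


By optional stopping theorem: E(M at tau) = M(0) = 3
P(hit 6)*6 + P(hit 0)*0 = 3
P(hit 6) = (3 - 0)/(6 - 0) = 1/2 = 0.5000

0.5000


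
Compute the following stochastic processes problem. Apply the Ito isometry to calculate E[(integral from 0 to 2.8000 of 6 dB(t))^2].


By Ito isometry: E[(int f dB)^2] = int f^2 dt
= 6^2 * 2.8000
= 36 * 2.8000 = 100.8000

100.8000


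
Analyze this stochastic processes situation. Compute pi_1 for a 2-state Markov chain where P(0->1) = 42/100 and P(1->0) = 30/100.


Stationary distribution: pi_0 = p10/(p01+p10), pi_1 = p01/(p01+p10)
p01 = 0.4200, p10 = 0.3000
pi_1 = 0.5833

0.5833


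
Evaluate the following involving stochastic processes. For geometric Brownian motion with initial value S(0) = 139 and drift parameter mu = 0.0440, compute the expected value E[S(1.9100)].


E[S(t)] = S(0) * exp(mu * t)
= 139 * exp(0.0440 * 1.9100)
= 139 * 1.0877
= 151.1865

151.1865


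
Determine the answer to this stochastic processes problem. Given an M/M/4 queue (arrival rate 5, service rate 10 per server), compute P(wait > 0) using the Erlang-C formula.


a = lambda/mu = 0.5000
rho = a/c = 0.1250
Erlang-C formula applied:
C(c,a) = 0.0018

0.0018


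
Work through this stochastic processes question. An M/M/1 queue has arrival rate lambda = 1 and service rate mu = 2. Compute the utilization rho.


rho = lambda/mu
= 1/2
= 0.5000

0.5000


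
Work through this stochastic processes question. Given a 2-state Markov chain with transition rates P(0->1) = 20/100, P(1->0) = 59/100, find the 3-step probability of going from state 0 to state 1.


Computing P^3 by matrix multiplication.
P = [[0.8000, 0.2000], [0.5900, 0.4100]]
After raising P to the power 3:
P^3(0,1) = 0.2508

0.2508


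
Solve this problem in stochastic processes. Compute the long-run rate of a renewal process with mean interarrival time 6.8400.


Long-run renewal rate = 1/E(X)
= 1/6.8400
= 0.1462

0.1462


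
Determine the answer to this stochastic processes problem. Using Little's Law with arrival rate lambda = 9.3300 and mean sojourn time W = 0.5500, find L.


Little's Law: L = lambda * W
= 9.3300 * 0.5500
= 5.1315

5.1315


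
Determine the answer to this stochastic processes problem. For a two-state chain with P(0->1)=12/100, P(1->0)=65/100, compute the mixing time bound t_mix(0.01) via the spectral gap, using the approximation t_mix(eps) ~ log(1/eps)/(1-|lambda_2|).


lambda_2 = |1 - p01 - p10| = |1 - 0.1200 - 0.6500| = 0.2300
t_mix ~ log(1/eps)/(1 - |lambda_2|)
= log(100)/(1 - 0.2300) = 4.6052/0.7700
= 5.9807

5.9807


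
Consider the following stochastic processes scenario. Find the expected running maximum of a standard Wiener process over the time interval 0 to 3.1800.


E(max B(s)) = sqrt(2t/pi)
= sqrt(2*3.1800/pi)
= sqrt(2.0245)
= 1.4228

1.4228


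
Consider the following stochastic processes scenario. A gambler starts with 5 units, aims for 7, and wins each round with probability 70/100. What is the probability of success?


Gambler's ruin formula:
r = q/p = 0.3000/0.7000 = 0.4286
P(win) = (1 - r^i)/(1 - r^N)
= (1 - 0.4286^5)/(1 - 0.4286^7)
= 0.9882

0.9882


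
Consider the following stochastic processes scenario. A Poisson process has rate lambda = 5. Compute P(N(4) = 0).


P(N(t)=k) = (lambda*t)^k * exp(-lambda*t) / k!
lambda*t = 20
= 20^0 * exp(-20) / 0!
= 1 * 2.0612e-09 / 1
= 2.0612e-09

2.0612e-09


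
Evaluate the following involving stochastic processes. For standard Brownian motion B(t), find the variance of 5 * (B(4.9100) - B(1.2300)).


Var(alpha*(B(t)-B(s))) = alpha^2 * (t-s)
= 5^2 * (4.9100 - 1.2300)
= 25 * 3.6800
= 92.0000

92.0000


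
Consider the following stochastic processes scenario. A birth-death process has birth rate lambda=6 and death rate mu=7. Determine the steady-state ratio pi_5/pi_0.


For birth-death process, pi_n/pi_0 = (lambda/mu)^n
= (6/7)^5
= 0.4627

0.4627


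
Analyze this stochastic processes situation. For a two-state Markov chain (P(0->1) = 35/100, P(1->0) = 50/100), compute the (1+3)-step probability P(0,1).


P^4 = P^1 * P^3
Computing via matrix multiplication of the transition matrix.
Entry (0,1) of P^4 = 0.4116

0.4116


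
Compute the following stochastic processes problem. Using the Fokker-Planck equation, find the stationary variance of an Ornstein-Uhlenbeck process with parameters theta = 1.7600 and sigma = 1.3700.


Stationary variance = sigma^2 / (2*theta)
= 1.3700^2 / (2*1.7600)
= 1.8769 / 3.5200
= 0.5332

0.5332


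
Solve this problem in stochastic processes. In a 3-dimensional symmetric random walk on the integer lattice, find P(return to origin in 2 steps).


P(return in 2 steps) = P(reverse first step) = 1/(2d)
= 1/6
= 0.1667

0.1667


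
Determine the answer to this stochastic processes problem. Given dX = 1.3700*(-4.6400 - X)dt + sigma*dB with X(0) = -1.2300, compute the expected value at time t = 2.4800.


E[X(t)] = mu + (X(0) - mu)*exp(-theta*t)
= -4.6400 + (-1.2300 - -4.6400)*exp(-1.3700*2.4800)
= -4.6400 + 3.4100 * 0.0335
= -4.5259

-4.5259


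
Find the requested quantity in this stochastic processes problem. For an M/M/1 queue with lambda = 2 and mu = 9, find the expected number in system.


rho = 2/9 = 0.2222
L = rho/(1-rho)
= 0.2222/0.7778
= 0.2857

0.2857


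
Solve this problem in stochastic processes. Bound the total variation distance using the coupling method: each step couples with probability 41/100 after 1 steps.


TV distance bound <= (1-delta)^n
= (1 - 0.4100)^1
= 0.5900^1
= 0.5900

0.5900


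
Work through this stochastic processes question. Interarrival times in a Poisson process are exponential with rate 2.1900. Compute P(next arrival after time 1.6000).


P(X > t) = exp(-lambda * t)
= exp(-2.1900 * 1.6000)
= exp(-3.5040) = 0.0301

0.0301


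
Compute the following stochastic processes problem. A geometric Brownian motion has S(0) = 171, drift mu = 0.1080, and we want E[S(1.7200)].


E[S(t)] = S(0) * exp(mu * t)
= 171 * exp(0.1080 * 1.7200)
= 171 * 1.2041
= 205.9068

205.9068


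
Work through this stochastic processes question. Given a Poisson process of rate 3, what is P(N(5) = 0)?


P(N(t)=k) = (lambda*t)^k * exp(-lambda*t) / k!
lambda*t = 15
= 15^0 * exp(-15) / 0!
= 1 * 3.0590e-07 / 1
= 3.0590e-07

3.0590e-07


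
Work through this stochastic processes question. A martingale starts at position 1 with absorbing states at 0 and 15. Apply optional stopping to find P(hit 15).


By optional stopping theorem: E(M at tau) = M(0) = 1
P(hit 15)*15 + P(hit 0)*0 = 1
P(hit 15) = (1 - 0)/(15 - 0) = 1/15 = 0.0667

0.0667


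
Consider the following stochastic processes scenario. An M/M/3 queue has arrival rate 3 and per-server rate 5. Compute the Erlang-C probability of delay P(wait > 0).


a = lambda/mu = 0.6000
rho = a/c = 0.2000
Erlang-C formula applied:
C(c,a) = 0.0247

0.0247


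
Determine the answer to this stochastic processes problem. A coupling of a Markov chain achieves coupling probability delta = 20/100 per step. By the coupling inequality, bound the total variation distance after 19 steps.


TV distance bound <= (1-delta)^n
= (1 - 0.2000)^19
= 0.8000^19
= 0.0144

0.0144


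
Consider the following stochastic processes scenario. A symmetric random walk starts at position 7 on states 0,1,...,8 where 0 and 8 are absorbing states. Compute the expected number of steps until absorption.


For symmetric RW on 0,...,N with absorbing barriers, E(i) = i*(N-i)
E(7) = 7 * 1 = 7

7


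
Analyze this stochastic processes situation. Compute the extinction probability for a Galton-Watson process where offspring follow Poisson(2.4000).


Since mu = 2.4000 > 1, extinction prob q < 1.
Solve s = exp(mu*(s-1)) iteratively.
q = 0.1214

0.1214


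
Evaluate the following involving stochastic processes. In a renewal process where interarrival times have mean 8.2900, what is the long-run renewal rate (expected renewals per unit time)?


Long-run renewal rate = 1/E(X)
= 1/8.2900
= 0.1206

0.1206


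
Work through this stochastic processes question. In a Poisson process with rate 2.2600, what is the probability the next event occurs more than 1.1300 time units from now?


P(X > t) = exp(-lambda * t)
= exp(-2.2600 * 1.1300)
= exp(-2.5538) = 0.0778

0.0778


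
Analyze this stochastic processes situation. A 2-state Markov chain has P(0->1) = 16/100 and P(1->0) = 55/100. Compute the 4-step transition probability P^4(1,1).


Computing P^4 by matrix multiplication.
P = [[0.8400, 0.1600], [0.5500, 0.4500]]
After raising P to the power 4:
P^4(1,1) = 0.2308

0.2308


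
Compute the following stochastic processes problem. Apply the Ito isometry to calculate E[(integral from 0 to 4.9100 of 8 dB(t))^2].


By Ito isometry: E[(int f dB)^2] = int f^2 dt
= 8^2 * 4.9100
= 64 * 4.9100 = 314.2400

314.2400


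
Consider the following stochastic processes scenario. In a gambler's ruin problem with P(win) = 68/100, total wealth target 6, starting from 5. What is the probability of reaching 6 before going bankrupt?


Gambler's ruin formula:
r = q/p = 0.3200/0.6800 = 0.4706
P(win) = (1 - r^i)/(1 - r^N)
= (1 - 0.4706^5)/(1 - 0.4706^6)
= 0.9876

0.9876


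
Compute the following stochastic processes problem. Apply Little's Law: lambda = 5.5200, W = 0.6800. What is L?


Little's Law: L = lambda * W
= 5.5200 * 0.6800
= 3.7536

3.7536


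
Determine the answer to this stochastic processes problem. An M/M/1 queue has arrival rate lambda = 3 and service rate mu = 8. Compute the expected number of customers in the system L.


rho = 3/8 = 0.3750
L = rho/(1-rho)
= 0.3750/0.6250
= 0.6000

0.6000


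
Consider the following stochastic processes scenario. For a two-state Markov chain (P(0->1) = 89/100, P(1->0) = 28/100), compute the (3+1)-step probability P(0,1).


P^4 = P^3 * P^1
Computing via matrix multiplication of the transition matrix.
Entry (0,1) of P^4 = 0.7600

0.7600


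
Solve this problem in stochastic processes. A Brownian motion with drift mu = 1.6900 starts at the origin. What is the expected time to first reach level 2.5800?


Expected first passage time = a/mu
= 2.5800/1.6900
= 1.5266

1.5266


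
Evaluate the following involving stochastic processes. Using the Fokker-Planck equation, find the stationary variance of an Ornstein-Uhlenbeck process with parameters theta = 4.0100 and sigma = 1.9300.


Stationary variance = sigma^2 / (2*theta)
= 1.9300^2 / (2*4.0100)
= 3.7249 / 8.0200
= 0.4645

0.4645


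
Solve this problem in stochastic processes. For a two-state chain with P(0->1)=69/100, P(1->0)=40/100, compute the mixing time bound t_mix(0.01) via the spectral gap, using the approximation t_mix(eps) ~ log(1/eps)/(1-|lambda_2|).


lambda_2 = |1 - p01 - p10| = |1 - 0.6900 - 0.4000| = 0.0900
t_mix ~ log(1/eps)/(1 - |lambda_2|)
= log(100)/(1 - 0.0900) = 4.6052/0.9100
= 5.0606

5.0606


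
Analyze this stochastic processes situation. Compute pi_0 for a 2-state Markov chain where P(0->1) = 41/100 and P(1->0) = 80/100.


Stationary distribution: pi_0 = p10/(p01+p10), pi_1 = p01/(p01+p10)
p01 = 0.4100, p10 = 0.8000
pi_0 = 0.6612

0.6612


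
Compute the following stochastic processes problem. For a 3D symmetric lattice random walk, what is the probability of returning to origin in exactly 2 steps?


P(return in 2 steps) = P(reverse first step) = 1/(2d)
= 1/6
= 0.1667

0.1667


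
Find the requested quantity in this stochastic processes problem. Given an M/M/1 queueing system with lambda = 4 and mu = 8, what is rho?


rho = lambda/mu
= 4/8
= 0.5000

0.5000


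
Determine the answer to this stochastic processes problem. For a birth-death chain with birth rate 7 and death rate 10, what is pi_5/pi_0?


For birth-death process, pi_n/pi_0 = (lambda/mu)^n
= (7/10)^5
= 0.1681

0.1681


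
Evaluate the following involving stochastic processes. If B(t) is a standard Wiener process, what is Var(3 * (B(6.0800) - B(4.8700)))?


Var(alpha*(B(t)-B(s))) = alpha^2 * (t-s)
= 3^2 * (6.0800 - 4.8700)
= 9 * 1.2100
= 10.8900

10.8900


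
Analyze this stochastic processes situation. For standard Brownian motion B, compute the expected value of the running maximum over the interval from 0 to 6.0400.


E(max B(s)) = sqrt(2t/pi)
= sqrt(2*6.0400/pi)
= sqrt(3.8452)
= 1.9609

1.9609


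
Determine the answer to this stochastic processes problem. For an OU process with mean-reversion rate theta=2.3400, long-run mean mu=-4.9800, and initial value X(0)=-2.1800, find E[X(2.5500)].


E[X(t)] = mu + (X(0) - mu)*exp(-theta*t)
= -4.9800 + (-2.1800 - -4.9800)*exp(-2.3400*2.5500)
= -4.9800 + 2.8000 * 0.0026
= -4.9728

-4.9728


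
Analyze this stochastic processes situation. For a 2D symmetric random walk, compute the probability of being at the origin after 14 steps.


P = C(14,7)^2 / 4^14
= 3432^2 / 268435456
= 11778624 / 268435456
= 0.0439

0.0439


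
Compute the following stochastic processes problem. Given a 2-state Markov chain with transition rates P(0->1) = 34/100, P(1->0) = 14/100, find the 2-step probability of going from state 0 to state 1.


Computing P^2 by matrix multiplication.
P = [[0.6600, 0.3400], [0.1400, 0.8600]]
After raising P to the power 2:
P^2(0,1) = 0.5168

0.5168


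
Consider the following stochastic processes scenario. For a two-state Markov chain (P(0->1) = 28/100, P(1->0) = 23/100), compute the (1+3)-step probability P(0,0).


P^4 = P^1 * P^3
Computing via matrix multiplication of the transition matrix.
Entry (0,0) of P^4 = 0.4826

0.4826


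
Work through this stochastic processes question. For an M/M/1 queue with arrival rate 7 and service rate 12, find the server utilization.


rho = lambda/mu
= 7/12
= 0.5833

0.5833


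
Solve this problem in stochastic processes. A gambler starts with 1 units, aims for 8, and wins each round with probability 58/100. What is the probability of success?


Gambler's ruin formula:
r = q/p = 0.4200/0.5800 = 0.7241
P(win) = (1 - r^i)/(1 - r^N)
= (1 - 0.7241^1)/(1 - 0.7241^8)
= 0.2984

0.2984


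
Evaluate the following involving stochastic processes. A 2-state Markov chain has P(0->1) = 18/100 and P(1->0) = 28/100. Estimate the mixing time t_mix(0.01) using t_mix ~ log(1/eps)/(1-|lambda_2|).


lambda_2 = |1 - p01 - p10| = |1 - 0.1800 - 0.2800| = 0.5400
t_mix ~ log(1/eps)/(1 - |lambda_2|)
= log(100)/(1 - 0.5400) = 4.6052/0.4600
= 10.0112

10.0112


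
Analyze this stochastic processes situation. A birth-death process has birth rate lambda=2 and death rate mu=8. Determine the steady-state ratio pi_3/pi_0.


For birth-death process, pi_n/pi_0 = (lambda/mu)^n
= (2/8)^3
= 0.0156

0.0156


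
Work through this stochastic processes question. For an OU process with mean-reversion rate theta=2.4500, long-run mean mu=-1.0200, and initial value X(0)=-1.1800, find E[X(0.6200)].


E[X(t)] = mu + (X(0) - mu)*exp(-theta*t)
= -1.0200 + (-1.1800 - -1.0200)*exp(-2.4500*0.6200)
= -1.0200 + -0.1600 * 0.2189
= -1.0550

-1.0550


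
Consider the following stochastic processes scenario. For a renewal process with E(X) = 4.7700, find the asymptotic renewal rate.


Long-run renewal rate = 1/E(X)
= 1/4.7700
= 0.2096

0.2096


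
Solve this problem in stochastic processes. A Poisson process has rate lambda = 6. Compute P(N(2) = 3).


P(N(t)=k) = (lambda*t)^k * exp(-lambda*t) / k!
lambda*t = 12
= 12^3 * exp(-12) / 3!
= 1728 * 6.1442e-06 / 6
= 0.0018

0.0018


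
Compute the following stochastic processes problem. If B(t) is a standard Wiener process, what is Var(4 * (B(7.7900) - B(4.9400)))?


Var(alpha*(B(t)-B(s))) = alpha^2 * (t-s)
= 4^2 * (7.7900 - 4.9400)
= 16 * 2.8500
= 45.6000

45.6000


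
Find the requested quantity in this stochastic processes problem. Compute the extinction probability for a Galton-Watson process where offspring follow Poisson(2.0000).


Since mu = 2.0000 > 1, extinction prob q < 1.
Solve s = exp(mu*(s-1)) iteratively.
q = 0.2032

0.2032


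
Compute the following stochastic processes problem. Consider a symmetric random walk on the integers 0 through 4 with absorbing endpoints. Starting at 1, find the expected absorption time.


For symmetric RW on 0,...,N with absorbing barriers, E(i) = i*(N-i)
E(1) = 1 * 3 = 3

3


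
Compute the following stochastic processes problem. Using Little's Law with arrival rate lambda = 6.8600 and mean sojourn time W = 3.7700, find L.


Little's Law: L = lambda * W
= 6.8600 * 3.7700
= 25.8622

25.8622


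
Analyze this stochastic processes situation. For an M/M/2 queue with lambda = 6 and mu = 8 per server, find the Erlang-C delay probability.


a = lambda/mu = 0.7500
rho = a/c = 0.3750
Erlang-C formula applied:
C(c,a) = 0.2045

0.2045


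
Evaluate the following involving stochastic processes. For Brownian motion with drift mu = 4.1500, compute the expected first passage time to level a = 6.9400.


Expected first passage time = a/mu
= 6.9400/4.1500
= 1.6723

1.6723


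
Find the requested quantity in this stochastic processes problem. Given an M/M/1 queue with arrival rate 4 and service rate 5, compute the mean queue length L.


rho = 4/5 = 0.8000
L = rho/(1-rho)
= 0.8000/0.2000
= 4.0000

4.0000


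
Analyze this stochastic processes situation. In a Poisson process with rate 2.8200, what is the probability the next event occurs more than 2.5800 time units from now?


P(X > t) = exp(-lambda * t)
= exp(-2.8200 * 2.5800)
= exp(-7.2756) = 6.9222e-04

6.9222e-04


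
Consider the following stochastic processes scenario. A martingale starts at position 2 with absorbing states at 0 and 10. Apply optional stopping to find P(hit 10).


By optional stopping theorem: E(M at tau) = M(0) = 2
P(hit 10)*10 + P(hit 0)*0 = 2
P(hit 10) = (2 - 0)/(10 - 0) = 1/5 = 0.2000

0.2000


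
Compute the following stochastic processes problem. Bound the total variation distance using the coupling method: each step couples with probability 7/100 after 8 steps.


TV distance bound <= (1-delta)^n
= (1 - 0.0700)^8
= 0.9300^8
= 0.5596

0.5596


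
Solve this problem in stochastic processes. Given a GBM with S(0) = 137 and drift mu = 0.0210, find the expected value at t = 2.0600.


E[S(t)] = S(0) * exp(mu * t)
= 137 * exp(0.0210 * 2.0600)
= 137 * 1.0442
= 143.0567

143.0567


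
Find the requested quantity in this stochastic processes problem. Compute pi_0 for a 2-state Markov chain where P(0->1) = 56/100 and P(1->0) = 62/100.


Stationary distribution: pi_0 = p10/(p01+p10), pi_1 = p01/(p01+p10)
p01 = 0.5600, p10 = 0.6200
pi_0 = 0.5254

0.5254


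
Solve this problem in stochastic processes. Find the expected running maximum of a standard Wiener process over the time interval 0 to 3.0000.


E(max B(s)) = sqrt(2t/pi)
= sqrt(2*3.0000/pi)
= sqrt(1.9099)
= 1.3820

1.3820


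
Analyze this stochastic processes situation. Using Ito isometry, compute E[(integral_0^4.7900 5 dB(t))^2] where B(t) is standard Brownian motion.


By Ito isometry: E[(int f dB)^2] = int f^2 dt
= 5^2 * 4.7900
= 25 * 4.7900 = 119.7500

119.7500


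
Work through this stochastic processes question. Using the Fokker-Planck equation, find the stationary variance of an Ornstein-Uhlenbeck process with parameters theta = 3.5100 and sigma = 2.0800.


Stationary variance = sigma^2 / (2*theta)
= 2.0800^2 / (2*3.5100)
= 4.3264 / 7.0200
= 0.6163

0.6163


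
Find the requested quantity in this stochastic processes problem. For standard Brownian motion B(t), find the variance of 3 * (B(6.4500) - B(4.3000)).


Var(alpha*(B(t)-B(s))) = alpha^2 * (t-s)
= 3^2 * (6.4500 - 4.3000)
= 9 * 2.1500
= 19.3500

19.3500


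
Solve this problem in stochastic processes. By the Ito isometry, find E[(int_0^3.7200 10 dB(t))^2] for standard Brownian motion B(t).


By Ito isometry: E[(int f dB)^2] = int f^2 dt
= 10^2 * 3.7200
= 100 * 3.7200 = 372.0000

372.0000


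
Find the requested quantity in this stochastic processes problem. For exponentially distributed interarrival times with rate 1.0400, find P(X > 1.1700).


P(X > t) = exp(-lambda * t)
= exp(-1.0400 * 1.1700)
= exp(-1.2168) = 0.2962

0.2962


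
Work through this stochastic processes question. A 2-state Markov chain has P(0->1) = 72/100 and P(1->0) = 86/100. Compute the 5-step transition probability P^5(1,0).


Computing P^5 by matrix multiplication.
P = [[0.2800, 0.7200], [0.8600, 0.1400]]
After raising P to the power 5:
P^5(1,0) = 0.5800

0.5800


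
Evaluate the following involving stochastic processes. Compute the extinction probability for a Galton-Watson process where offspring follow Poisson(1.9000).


Since mu = 1.9000 > 1, extinction prob q < 1.
Solve s = exp(mu*(s-1)) iteratively.
q = 0.2328

0.2328


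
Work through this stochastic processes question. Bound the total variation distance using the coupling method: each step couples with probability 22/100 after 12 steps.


TV distance bound <= (1-delta)^n
= (1 - 0.2200)^12
= 0.7800^12
= 0.0507

0.0507


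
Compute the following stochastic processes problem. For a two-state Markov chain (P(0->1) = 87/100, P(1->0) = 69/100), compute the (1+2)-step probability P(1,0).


P^3 = P^1 * P^2
Computing via matrix multiplication of the transition matrix.
Entry (1,0) of P^3 = 0.5200

0.5200


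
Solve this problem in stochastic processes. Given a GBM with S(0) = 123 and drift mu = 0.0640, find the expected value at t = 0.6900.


E[S(t)] = S(0) * exp(mu * t)
= 123 * exp(0.0640 * 0.6900)
= 123 * 1.0451
= 128.5534

128.5534


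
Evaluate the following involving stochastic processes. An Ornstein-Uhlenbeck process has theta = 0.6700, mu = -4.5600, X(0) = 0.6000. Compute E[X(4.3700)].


E[X(t)] = mu + (X(0) - mu)*exp(-theta*t)
= -4.5600 + (0.6000 - -4.5600)*exp(-0.6700*4.3700)
= -4.5600 + 5.1600 * 0.0535
= -4.2839

-4.2839


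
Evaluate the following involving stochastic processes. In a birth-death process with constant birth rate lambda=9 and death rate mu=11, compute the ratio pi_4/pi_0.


For birth-death process, pi_n/pi_0 = (lambda/mu)^n
= (9/11)^4
= 0.4481

0.4481


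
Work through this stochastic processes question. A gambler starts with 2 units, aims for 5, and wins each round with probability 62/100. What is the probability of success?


Gambler's ruin formula:
r = q/p = 0.3800/0.6200 = 0.6129
P(win) = (1 - r^i)/(1 - r^N)
= (1 - 0.6129^2)/(1 - 0.6129^5)
= 0.6835

0.6835


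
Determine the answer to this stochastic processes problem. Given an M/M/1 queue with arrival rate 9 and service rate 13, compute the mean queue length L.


rho = 9/13 = 0.6923
L = rho/(1-rho)
= 0.6923/0.3077
= 2.2500

2.2500


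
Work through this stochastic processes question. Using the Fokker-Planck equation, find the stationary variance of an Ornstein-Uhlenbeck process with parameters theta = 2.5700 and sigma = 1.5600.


Stationary variance = sigma^2 / (2*theta)
= 1.5600^2 / (2*2.5700)
= 2.4336 / 5.1400
= 0.4735

0.4735


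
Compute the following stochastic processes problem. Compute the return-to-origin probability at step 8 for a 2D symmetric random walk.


P = C(8,4)^2 / 4^8
= 70^2 / 65536
= 4900 / 65536
= 0.0748

0.0748


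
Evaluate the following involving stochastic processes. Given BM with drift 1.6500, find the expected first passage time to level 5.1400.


Expected first passage time = a/mu
= 5.1400/1.6500
= 3.1152

3.1152


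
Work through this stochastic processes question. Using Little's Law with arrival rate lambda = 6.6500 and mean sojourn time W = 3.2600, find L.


Little's Law: L = lambda * W
= 6.6500 * 3.2600
= 21.6790

21.6790


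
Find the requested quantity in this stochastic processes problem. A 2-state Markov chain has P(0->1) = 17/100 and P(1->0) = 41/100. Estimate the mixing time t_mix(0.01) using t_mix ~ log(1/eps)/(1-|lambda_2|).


lambda_2 = |1 - p01 - p10| = |1 - 0.1700 - 0.4100| = 0.4200
t_mix ~ log(1/eps)/(1 - |lambda_2|)
= log(100)/(1 - 0.4200) = 4.6052/0.5800
= 7.9399

7.9399


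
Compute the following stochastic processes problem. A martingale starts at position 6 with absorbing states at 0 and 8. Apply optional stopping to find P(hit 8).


By optional stopping theorem: E(M at tau) = M(0) = 6
P(hit 8)*8 + P(hit 0)*0 = 6
P(hit 8) = (6 - 0)/(8 - 0) = 3/4 = 0.7500

0.7500


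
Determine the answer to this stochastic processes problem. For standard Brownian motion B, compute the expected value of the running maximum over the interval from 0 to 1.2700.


E(max B(s)) = sqrt(2t/pi)
= sqrt(2*1.2700/pi)
= sqrt(0.8085)
= 0.8992

0.8992


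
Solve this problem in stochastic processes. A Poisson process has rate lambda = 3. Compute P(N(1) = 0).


P(N(t)=k) = (lambda*t)^k * exp(-lambda*t) / k!
lambda*t = 3
= 3^0 * exp(-3) / 0!
= 1 * 0.0498 / 1
= 0.0498

0.0498


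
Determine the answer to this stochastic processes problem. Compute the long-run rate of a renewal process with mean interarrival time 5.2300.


Long-run renewal rate = 1/E(X)
= 1/5.2300
= 0.1912

0.1912


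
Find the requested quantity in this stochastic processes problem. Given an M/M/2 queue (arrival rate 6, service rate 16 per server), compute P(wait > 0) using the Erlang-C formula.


a = lambda/mu = 0.3750
rho = a/c = 0.1875
Erlang-C formula applied:
C(c,a) = 0.0592

0.0592


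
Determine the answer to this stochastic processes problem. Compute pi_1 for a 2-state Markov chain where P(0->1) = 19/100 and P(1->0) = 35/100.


Stationary distribution: pi_0 = p10/(p01+p10), pi_1 = p01/(p01+p10)
p01 = 0.1900, p10 = 0.3500
pi_1 = 0.3519

0.3519


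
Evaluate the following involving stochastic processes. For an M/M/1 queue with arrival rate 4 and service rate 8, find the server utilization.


rho = lambda/mu
= 4/8
= 0.5000

0.5000


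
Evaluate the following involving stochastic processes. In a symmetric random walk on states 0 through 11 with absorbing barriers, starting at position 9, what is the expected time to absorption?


For symmetric RW on 0,...,N with absorbing barriers, E(i) = i*(N-i)
E(9) = 9 * 2 = 18

18


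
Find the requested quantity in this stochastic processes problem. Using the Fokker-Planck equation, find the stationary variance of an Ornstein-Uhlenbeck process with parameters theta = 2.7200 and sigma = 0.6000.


Stationary variance = sigma^2 / (2*theta)
= 0.6000^2 / (2*2.7200)
= 0.3600 / 5.4400
= 0.0662

0.0662


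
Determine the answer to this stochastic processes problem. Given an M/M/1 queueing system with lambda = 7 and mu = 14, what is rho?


rho = lambda/mu
= 7/14
= 0.5000

0.5000


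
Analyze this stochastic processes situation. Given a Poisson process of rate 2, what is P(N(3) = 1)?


P(N(t)=k) = (lambda*t)^k * exp(-lambda*t) / k!
lambda*t = 6
= 6^1 * exp(-6) / 1!
= 6 * 0.0025 / 1
= 0.0149

0.0149


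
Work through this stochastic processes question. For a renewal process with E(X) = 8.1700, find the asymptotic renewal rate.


Long-run renewal rate = 1/E(X)
= 1/8.1700
= 0.1224

0.1224
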